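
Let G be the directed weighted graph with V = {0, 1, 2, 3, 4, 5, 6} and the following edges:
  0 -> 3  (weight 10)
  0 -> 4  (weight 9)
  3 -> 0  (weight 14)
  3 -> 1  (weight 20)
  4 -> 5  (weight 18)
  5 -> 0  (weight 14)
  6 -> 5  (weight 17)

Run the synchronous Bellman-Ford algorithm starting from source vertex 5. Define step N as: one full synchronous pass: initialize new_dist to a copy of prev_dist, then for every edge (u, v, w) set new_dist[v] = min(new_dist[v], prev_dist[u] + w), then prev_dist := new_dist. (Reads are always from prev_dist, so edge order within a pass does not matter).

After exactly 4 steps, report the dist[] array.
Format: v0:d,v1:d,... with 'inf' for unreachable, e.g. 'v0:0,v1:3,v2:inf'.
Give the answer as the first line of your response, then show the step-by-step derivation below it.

v0:14,v1:44,v2:inf,v3:24,v4:23,v5:0,v6:inf

step 1: dist = v0:14,v1:inf,v2:inf,v3:inf,v4:inf,v5:0,v6:inf
step 2: dist = v0:14,v1:inf,v2:inf,v3:24,v4:23,v5:0,v6:inf
step 3: dist = v0:14,v1:44,v2:inf,v3:24,v4:23,v5:0,v6:inf
step 4: dist = v0:14,v1:44,v2:inf,v3:24,v4:23,v5:0,v6:inf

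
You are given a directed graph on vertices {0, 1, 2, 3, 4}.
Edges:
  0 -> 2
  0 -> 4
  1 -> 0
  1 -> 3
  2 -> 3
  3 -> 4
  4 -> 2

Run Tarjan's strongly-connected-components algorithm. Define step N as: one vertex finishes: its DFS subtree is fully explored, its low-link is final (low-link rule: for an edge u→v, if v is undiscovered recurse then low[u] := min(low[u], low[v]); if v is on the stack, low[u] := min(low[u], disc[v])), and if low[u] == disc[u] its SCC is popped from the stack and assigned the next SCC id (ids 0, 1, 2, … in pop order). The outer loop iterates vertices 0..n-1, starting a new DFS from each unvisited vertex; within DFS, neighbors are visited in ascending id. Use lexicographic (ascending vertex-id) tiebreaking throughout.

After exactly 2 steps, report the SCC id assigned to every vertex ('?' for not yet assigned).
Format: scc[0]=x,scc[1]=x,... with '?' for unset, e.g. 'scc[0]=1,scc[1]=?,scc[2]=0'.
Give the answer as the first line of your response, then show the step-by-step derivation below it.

scc[0]=?,scc[1]=?,scc[2]=?,scc[3]=?,scc[4]=?

step 1: low=(low[0]=0,low[1]=?,low[2]=1,low[3]=2,low[4]=1); scc=(scc[0]=?,scc[1]=?,scc[2]=?,scc[3]=?,scc[4]=?)
step 2: low=(low[0]=0,low[1]=?,low[2]=1,low[3]=1,low[4]=1); scc=(scc[0]=?,scc[1]=?,scc[2]=?,scc[3]=?,scc[4]=?)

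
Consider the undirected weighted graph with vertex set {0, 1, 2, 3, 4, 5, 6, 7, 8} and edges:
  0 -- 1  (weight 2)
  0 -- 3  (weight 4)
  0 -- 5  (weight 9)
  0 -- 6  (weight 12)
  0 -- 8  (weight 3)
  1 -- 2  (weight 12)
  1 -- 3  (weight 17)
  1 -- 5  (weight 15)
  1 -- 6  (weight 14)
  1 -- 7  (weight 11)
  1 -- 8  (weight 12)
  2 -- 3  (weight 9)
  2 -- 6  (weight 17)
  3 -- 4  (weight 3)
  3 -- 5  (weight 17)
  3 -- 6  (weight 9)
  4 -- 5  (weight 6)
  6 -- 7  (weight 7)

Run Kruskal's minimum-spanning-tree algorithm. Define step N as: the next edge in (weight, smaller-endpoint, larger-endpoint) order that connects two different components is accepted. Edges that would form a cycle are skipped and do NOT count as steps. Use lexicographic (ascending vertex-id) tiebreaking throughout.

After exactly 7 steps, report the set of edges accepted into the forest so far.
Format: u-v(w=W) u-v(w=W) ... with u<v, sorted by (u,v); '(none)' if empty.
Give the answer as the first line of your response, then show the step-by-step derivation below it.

0-1(w=2) 0-3(w=4) 0-8(w=3) 2-3(w=9) 3-4(w=3) 4-5(w=6) 6-7(w=7)

step 1: add edge 0-1 (w=2); MST = {0-1(w=2)}
step 2: add edge 0-8 (w=3); MST = {0-1(w=2) 0-8(w=3)}
step 3: add edge 3-4 (w=3); MST = {0-1(w=2) 0-8(w=3) 3-4(w=3)}
step 4: add edge 0-3 (w=4); MST = {0-1(w=2) 0-3(w=4) 0-8(w=3) 3-4(w=3)}
step 5: add edge 4-5 (w=6); MST = {0-1(w=2) 0-3(w=4) 0-8(w=3) 3-4(w=3) 4-5(w=6)}
step 6: add edge 6-7 (w=7); MST = {0-1(w=2) 0-3(w=4) 0-8(w=3) 3-4(w=3) 4-5(w=6) 6-7(w=7)}
step 7: add edge 2-3 (w=9); MST = {0-1(w=2) 0-3(w=4) 0-8(w=3) 2-3(w=9) 3-4(w=3) 4-5(w=6) 6-7(w=7)}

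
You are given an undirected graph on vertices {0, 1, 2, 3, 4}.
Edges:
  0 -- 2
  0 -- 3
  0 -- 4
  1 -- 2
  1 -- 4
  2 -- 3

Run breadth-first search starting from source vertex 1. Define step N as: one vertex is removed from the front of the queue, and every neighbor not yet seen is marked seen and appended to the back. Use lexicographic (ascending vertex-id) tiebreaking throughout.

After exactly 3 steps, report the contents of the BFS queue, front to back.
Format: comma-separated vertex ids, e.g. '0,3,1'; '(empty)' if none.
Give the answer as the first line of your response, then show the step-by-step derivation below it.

0,3

step 1: dequeue 1; queue=[2,4]; order=1
step 2: dequeue 2; queue=[4,0,3]; order=1,2
step 3: dequeue 4; queue=[0,3]; order=1,2,4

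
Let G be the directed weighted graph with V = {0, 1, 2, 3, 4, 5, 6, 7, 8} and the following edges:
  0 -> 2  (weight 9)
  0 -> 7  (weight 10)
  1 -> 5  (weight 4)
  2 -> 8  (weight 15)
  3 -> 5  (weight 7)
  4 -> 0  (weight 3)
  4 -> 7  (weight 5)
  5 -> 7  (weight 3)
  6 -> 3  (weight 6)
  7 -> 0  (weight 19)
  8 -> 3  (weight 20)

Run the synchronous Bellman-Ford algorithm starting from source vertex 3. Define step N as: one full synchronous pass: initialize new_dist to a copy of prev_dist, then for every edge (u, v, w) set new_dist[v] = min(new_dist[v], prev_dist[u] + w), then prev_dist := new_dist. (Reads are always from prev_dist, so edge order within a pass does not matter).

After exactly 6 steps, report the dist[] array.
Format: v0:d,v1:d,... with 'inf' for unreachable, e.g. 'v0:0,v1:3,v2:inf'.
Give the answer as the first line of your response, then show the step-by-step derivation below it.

v0:29,v1:inf,v2:38,v3:0,v4:inf,v5:7,v6:inf,v7:10,v8:53

step 1: dist = v0:inf,v1:inf,v2:inf,v3:0,v4:inf,v5:7,v6:inf,v7:inf,v8:inf
step 2: dist = v0:inf,v1:inf,v2:inf,v3:0,v4:inf,v5:7,v6:inf,v7:10,v8:inf
step 3: dist = v0:29,v1:inf,v2:inf,v3:0,v4:inf,v5:7,v6:inf,v7:10,v8:inf
step 4: dist = v0:29,v1:inf,v2:38,v3:0,v4:inf,v5:7,v6:inf,v7:10,v8:inf
step 5: dist = v0:29,v1:inf,v2:38,v3:0,v4:inf,v5:7,v6:inf,v7:10,v8:53
step 6: dist = v0:29,v1:inf,v2:38,v3:0,v4:inf,v5:7,v6:inf,v7:10,v8:53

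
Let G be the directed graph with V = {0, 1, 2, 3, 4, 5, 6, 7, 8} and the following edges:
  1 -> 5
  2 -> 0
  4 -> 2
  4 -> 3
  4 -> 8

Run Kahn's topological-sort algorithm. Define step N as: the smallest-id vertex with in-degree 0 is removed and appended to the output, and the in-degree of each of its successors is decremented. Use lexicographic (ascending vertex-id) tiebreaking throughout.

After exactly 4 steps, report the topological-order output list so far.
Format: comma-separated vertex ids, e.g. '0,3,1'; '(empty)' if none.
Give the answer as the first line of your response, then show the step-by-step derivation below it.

1,4,2,0

step 1: output 1; order=[1]; indeg=(1,0,1,1,0,0,0,0,1)
step 2: output 4; order=[1,4]; indeg=(1,0,0,0,0,0,0,0,0)
step 3: output 2; order=[1,4,2]; indeg=(0,0,0,0,0,0,0,0,0)
step 4: output 0; order=[1,4,2,0]; indeg=(0,0,0,0,0,0,0,0,0)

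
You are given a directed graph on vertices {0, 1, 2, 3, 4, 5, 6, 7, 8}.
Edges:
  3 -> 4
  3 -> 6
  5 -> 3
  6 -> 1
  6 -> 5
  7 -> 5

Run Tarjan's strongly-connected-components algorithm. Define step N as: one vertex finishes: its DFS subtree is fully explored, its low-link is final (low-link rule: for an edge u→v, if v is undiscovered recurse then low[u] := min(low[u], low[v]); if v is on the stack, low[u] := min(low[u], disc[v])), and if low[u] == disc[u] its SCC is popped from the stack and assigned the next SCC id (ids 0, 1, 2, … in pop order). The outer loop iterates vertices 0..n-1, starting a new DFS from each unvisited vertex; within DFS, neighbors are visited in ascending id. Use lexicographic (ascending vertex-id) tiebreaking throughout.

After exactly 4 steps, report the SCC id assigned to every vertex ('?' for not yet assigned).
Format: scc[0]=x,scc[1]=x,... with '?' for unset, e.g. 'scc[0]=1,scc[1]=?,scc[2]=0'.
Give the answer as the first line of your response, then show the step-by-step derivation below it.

scc[0]=0,scc[1]=1,scc[2]=2,scc[3]=?,scc[4]=3,scc[5]=?,scc[6]=?,scc[7]=?,scc[8]=?

step 1: low=(low[0]=0,low[1]=?,low[2]=?,low[3]=?,low[4]=?,low[5]=?,low[6]=?,low[7]=?,low[8]=?); scc=(scc[0]=0,scc[1]=?,scc[2]=?,scc[3]=?,scc[4]=?,scc[5]=?,scc[6]=?,scc[7]=?,scc[8]=?)
step 2: low=(low[0]=0,low[1]=1,low[2]=?,low[3]=?,low[4]=?,low[5]=?,low[6]=?,low[7]=?,low[8]=?); scc=(scc[0]=0,scc[1]=1,scc[2]=?,scc[3]=?,scc[4]=?,scc[5]=?,scc[6]=?,scc[7]=?,scc[8]=?)
step 3: low=(low[0]=0,low[1]=1,low[2]=2,low[3]=?,low[4]=?,low[5]=?,low[6]=?,low[7]=?,low[8]=?); scc=(scc[0]=0,scc[1]=1,scc[2]=2,scc[3]=?,scc[4]=?,scc[5]=?,scc[6]=?,scc[7]=?,scc[8]=?)
step 4: low=(low[0]=0,low[1]=1,low[2]=2,low[3]=3,low[4]=4,low[5]=?,low[6]=?,low[7]=?,low[8]=?); scc=(scc[0]=0,scc[1]=1,scc[2]=2,scc[3]=?,scc[4]=3,scc[5]=?,scc[6]=?,scc[7]=?,scc[8]=?)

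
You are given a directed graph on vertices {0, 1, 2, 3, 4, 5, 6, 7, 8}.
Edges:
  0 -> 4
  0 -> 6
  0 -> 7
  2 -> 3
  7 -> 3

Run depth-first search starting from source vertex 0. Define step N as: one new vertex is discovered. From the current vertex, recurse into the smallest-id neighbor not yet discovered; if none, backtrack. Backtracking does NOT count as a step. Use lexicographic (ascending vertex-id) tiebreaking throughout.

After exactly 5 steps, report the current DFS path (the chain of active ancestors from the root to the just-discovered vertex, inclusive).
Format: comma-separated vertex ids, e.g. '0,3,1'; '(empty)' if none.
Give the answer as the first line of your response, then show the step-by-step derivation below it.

0,7,3

step 1: discover 0; path=0; order=0
step 2: discover 4; path=0>4; order=0,4
step 3: discover 6; path=0>6; order=0,4,6
step 4: discover 7; path=0>7; order=0,4,6,7
step 5: discover 3; path=0>7>3; order=0,4,6,7,3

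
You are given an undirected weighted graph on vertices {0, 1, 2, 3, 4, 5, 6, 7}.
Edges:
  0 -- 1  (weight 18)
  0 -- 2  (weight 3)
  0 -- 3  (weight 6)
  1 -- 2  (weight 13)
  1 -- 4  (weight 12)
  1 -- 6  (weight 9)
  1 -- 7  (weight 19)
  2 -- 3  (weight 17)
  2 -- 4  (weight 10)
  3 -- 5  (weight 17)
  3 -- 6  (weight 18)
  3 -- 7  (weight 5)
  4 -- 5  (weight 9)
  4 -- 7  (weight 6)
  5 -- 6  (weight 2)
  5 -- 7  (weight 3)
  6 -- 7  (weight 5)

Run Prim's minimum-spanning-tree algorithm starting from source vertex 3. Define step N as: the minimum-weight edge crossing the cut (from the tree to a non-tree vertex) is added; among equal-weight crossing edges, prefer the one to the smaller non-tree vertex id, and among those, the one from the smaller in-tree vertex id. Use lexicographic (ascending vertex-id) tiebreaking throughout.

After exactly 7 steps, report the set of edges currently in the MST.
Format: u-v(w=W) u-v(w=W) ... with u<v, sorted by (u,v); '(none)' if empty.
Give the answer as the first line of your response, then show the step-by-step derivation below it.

0-2(w=3) 0-3(w=6) 1-6(w=9) 3-7(w=5) 4-7(w=6) 5-6(w=2) 5-7(w=3)

step 1: add edge 3-7 (w=5); MST = {3-7(w=5)}
step 2: add edge 5-7 (w=3); MST = {3-7(w=5) 5-7(w=3)}
step 3: add edge 5-6 (w=2); MST = {3-7(w=5) 5-6(w=2) 5-7(w=3)}
step 4: add edge 0-3 (w=6); MST = {0-3(w=6) 3-7(w=5) 5-6(w=2) 5-7(w=3)}
step 5: add edge 0-2 (w=3); MST = {0-2(w=3) 0-3(w=6) 3-7(w=5) 5-6(w=2) 5-7(w=3)}
step 6: add edge 4-7 (w=6); MST = {0-2(w=3) 0-3(w=6) 3-7(w=5) 4-7(w=6) 5-6(w=2) 5-7(w=3)}
step 7: add edge 1-6 (w=9); MST = {0-2(w=3) 0-3(w=6) 1-6(w=9) 3-7(w=5) 4-7(w=6) 5-6(w=2) 5-7(w=3)}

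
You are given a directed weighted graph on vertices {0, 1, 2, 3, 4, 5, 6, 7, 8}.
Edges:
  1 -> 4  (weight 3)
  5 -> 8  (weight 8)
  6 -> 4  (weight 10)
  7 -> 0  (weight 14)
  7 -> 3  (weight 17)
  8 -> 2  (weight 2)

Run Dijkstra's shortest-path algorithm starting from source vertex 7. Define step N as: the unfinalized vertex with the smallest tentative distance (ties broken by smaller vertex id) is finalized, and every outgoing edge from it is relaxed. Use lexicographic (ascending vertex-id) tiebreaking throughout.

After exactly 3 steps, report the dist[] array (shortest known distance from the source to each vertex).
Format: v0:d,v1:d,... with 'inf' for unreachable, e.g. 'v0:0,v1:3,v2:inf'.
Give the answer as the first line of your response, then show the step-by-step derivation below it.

v0:14,v1:inf,v2:inf,v3:17,v4:inf,v5:inf,v6:inf,v7:0,v8:inf

step 1: dist = v0:14,v1:inf,v2:inf,v3:17,v4:inf,v5:inf,v6:inf,v7:0,v8:inf
step 2: dist = v0:14,v1:inf,v2:inf,v3:17,v4:inf,v5:inf,v6:inf,v7:0,v8:inf
step 3: dist = v0:14,v1:inf,v2:inf,v3:17,v4:inf,v5:inf,v6:inf,v7:0,v8:inf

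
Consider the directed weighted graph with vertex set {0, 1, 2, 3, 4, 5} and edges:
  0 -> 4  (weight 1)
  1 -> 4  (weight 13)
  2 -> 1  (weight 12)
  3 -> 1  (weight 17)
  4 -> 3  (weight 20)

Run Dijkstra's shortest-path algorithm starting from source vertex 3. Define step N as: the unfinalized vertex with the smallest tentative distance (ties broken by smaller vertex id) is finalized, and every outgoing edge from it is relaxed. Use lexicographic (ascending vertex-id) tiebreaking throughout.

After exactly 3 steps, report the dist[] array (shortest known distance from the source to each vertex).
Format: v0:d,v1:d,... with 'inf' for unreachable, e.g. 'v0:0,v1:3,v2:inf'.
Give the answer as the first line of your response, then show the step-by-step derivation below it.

v0:inf,v1:17,v2:inf,v3:0,v4:30,v5:inf

step 1: dist = v0:inf,v1:17,v2:inf,v3:0,v4:inf,v5:inf
step 2: dist = v0:inf,v1:17,v2:inf,v3:0,v4:30,v5:inf
step 3: dist = v0:inf,v1:17,v2:inf,v3:0,v4:30,v5:inf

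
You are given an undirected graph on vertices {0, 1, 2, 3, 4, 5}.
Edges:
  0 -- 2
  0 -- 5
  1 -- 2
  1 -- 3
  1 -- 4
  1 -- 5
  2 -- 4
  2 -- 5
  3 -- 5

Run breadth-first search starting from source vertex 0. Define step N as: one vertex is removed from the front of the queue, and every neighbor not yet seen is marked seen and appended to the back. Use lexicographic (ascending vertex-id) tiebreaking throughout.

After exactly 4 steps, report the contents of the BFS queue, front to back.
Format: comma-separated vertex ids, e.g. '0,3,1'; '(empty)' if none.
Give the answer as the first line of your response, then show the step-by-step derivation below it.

4,3

step 1: dequeue 0; queue=[2,5]; order=0
step 2: dequeue 2; queue=[5,1,4]; order=0,2
step 3: dequeue 5; queue=[1,4,3]; order=0,2,5
step 4: dequeue 1; queue=[4,3]; order=0,2,5,1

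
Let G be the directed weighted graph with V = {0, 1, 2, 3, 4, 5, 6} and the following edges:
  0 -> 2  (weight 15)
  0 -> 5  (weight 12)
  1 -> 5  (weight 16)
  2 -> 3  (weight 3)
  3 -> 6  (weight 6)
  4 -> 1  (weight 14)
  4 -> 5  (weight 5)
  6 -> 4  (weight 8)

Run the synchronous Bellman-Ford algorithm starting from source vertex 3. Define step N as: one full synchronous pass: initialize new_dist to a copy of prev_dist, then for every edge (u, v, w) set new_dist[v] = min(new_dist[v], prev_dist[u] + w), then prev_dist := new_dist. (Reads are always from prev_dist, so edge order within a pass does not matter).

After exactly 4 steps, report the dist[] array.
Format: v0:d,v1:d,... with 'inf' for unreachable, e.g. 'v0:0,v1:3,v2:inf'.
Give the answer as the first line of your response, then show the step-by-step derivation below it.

v0:inf,v1:28,v2:inf,v3:0,v4:14,v5:19,v6:6

step 1: dist = v0:inf,v1:inf,v2:inf,v3:0,v4:inf,v5:inf,v6:6
step 2: dist = v0:inf,v1:inf,v2:inf,v3:0,v4:14,v5:inf,v6:6
step 3: dist = v0:inf,v1:28,v2:inf,v3:0,v4:14,v5:19,v6:6
step 4: dist = v0:inf,v1:28,v2:inf,v3:0,v4:14,v5:19,v6:6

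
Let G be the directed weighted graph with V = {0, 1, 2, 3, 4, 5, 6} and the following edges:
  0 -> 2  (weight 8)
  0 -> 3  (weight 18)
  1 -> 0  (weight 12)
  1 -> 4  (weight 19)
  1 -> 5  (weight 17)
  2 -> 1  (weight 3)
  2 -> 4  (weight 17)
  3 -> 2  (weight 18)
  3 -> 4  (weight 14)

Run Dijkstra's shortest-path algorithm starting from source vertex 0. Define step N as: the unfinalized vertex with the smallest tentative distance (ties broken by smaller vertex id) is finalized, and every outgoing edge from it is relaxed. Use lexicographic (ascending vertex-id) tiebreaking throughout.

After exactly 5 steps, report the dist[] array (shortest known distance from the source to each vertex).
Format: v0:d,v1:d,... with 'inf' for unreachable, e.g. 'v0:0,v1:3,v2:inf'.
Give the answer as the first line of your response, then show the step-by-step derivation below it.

v0:0,v1:11,v2:8,v3:18,v4:25,v5:28,v6:inf

step 1: dist = v0:0,v1:inf,v2:8,v3:18,v4:inf,v5:inf,v6:inf
step 2: dist = v0:0,v1:11,v2:8,v3:18,v4:25,v5:inf,v6:inf
step 3: dist = v0:0,v1:11,v2:8,v3:18,v4:25,v5:28,v6:inf
step 4: dist = v0:0,v1:11,v2:8,v3:18,v4:25,v5:28,v6:inf
step 5: dist = v0:0,v1:11,v2:8,v3:18,v4:25,v5:28,v6:inf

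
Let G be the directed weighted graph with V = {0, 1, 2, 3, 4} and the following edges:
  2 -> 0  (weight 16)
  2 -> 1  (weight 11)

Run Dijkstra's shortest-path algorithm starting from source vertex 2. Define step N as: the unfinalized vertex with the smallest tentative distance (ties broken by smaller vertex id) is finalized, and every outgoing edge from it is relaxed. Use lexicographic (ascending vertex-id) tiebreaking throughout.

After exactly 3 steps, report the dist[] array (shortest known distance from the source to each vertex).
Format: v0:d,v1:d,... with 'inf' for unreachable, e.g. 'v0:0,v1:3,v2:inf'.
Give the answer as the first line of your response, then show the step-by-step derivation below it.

v0:16,v1:11,v2:0,v3:inf,v4:inf

step 1: dist = v0:16,v1:11,v2:0,v3:inf,v4:inf
step 2: dist = v0:16,v1:11,v2:0,v3:inf,v4:inf
step 3: dist = v0:16,v1:11,v2:0,v3:inf,v4:inf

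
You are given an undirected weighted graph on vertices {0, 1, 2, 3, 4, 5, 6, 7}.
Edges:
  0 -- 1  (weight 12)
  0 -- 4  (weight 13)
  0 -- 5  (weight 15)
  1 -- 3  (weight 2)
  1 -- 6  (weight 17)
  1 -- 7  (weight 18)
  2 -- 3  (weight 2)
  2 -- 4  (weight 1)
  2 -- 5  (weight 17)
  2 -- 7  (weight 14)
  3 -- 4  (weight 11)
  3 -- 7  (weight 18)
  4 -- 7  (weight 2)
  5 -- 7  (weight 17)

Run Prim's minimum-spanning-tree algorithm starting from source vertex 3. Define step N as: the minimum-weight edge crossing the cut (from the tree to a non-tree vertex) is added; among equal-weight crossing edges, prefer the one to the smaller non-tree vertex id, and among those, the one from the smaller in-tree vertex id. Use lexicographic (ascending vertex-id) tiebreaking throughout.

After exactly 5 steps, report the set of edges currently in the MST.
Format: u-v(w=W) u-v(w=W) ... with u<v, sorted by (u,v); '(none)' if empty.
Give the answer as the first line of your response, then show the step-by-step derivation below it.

0-1(w=12) 1-3(w=2) 2-3(w=2) 2-4(w=1) 4-7(w=2)

step 1: add edge 1-3 (w=2); MST = {1-3(w=2)}
step 2: add edge 2-3 (w=2); MST = {1-3(w=2) 2-3(w=2)}
step 3: add edge 2-4 (w=1); MST = {1-3(w=2) 2-3(w=2) 2-4(w=1)}
step 4: add edge 4-7 (w=2); MST = {1-3(w=2) 2-3(w=2) 2-4(w=1) 4-7(w=2)}
step 5: add edge 0-1 (w=12); MST = {0-1(w=12) 1-3(w=2) 2-3(w=2) 2-4(w=1) 4-7(w=2)}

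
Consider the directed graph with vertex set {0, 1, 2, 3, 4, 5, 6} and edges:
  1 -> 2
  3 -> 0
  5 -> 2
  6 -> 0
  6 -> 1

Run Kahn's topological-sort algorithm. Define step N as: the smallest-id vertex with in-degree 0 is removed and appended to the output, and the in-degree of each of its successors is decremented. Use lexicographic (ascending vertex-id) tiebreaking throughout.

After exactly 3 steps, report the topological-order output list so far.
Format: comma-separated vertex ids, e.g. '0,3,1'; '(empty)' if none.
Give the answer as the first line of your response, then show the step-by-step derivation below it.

3,4,5

step 1: output 3; order=[3]; indeg=(1,1,2,0,0,0,0)
step 2: output 4; order=[3,4]; indeg=(1,1,2,0,0,0,0)
step 3: output 5; order=[3,4,5]; indeg=(1,1,1,0,0,0,0)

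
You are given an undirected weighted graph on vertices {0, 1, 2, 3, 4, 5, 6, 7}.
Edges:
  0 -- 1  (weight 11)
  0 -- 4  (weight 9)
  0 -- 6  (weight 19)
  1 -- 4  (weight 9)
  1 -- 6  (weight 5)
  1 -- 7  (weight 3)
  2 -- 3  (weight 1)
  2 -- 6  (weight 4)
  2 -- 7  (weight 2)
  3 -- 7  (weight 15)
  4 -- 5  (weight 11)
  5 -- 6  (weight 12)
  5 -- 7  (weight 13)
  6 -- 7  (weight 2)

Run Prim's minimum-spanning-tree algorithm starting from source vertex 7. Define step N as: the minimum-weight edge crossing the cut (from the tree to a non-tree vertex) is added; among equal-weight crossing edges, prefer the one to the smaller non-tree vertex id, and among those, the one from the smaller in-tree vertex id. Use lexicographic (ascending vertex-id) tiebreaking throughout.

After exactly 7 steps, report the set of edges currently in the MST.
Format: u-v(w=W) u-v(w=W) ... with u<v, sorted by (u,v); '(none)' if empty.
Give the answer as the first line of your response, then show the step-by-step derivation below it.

0-4(w=9) 1-4(w=9) 1-7(w=3) 2-3(w=1) 2-7(w=2) 4-5(w=11) 6-7(w=2)

step 1: add edge 2-7 (w=2); MST = {2-7(w=2)}
step 2: add edge 2-3 (w=1); MST = {2-3(w=1) 2-7(w=2)}
step 3: add edge 6-7 (w=2); MST = {2-3(w=1) 2-7(w=2) 6-7(w=2)}
step 4: add edge 1-7 (w=3); MST = {1-7(w=3) 2-3(w=1) 2-7(w=2) 6-7(w=2)}
step 5: add edge 1-4 (w=9); MST = {1-4(w=9) 1-7(w=3) 2-3(w=1) 2-7(w=2) 6-7(w=2)}
step 6: add edge 0-4 (w=9); MST = {0-4(w=9) 1-4(w=9) 1-7(w=3) 2-3(w=1) 2-7(w=2) 6-7(w=2)}
step 7: add edge 4-5 (w=11); MST = {0-4(w=9) 1-4(w=9) 1-7(w=3) 2-3(w=1) 2-7(w=2) 4-5(w=11) 6-7(w=2)}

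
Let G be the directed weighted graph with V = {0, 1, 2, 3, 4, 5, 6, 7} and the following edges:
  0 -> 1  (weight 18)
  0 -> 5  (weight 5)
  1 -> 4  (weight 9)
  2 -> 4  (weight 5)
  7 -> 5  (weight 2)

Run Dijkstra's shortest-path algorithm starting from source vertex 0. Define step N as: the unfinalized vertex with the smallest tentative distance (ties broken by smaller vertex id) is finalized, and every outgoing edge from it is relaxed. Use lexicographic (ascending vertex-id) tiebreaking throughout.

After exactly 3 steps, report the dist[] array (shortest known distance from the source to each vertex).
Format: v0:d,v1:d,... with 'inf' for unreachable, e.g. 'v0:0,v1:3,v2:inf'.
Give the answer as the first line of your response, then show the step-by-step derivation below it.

v0:0,v1:18,v2:inf,v3:inf,v4:27,v5:5,v6:inf,v7:inf

step 1: dist = v0:0,v1:18,v2:inf,v3:inf,v4:inf,v5:5,v6:inf,v7:inf
step 2: dist = v0:0,v1:18,v2:inf,v3:inf,v4:inf,v5:5,v6:inf,v7:inf
step 3: dist = v0:0,v1:18,v2:inf,v3:inf,v4:27,v5:5,v6:inf,v7:inf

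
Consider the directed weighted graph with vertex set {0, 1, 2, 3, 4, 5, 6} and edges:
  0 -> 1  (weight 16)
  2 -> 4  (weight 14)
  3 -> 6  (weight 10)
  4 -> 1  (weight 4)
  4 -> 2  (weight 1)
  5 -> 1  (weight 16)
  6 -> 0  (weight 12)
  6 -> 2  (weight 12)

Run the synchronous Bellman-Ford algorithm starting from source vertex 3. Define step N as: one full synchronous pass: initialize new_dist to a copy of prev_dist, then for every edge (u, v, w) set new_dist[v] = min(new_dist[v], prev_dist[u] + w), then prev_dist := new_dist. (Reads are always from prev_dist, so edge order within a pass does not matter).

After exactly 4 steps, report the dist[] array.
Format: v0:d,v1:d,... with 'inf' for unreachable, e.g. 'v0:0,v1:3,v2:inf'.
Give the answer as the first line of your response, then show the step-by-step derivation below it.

v0:22,v1:38,v2:22,v3:0,v4:36,v5:inf,v6:10

step 1: dist = v0:inf,v1:inf,v2:inf,v3:0,v4:inf,v5:inf,v6:10
step 2: dist = v0:22,v1:inf,v2:22,v3:0,v4:inf,v5:inf,v6:10
step 3: dist = v0:22,v1:38,v2:22,v3:0,v4:36,v5:inf,v6:10
step 4: dist = v0:22,v1:38,v2:22,v3:0,v4:36,v5:inf,v6:10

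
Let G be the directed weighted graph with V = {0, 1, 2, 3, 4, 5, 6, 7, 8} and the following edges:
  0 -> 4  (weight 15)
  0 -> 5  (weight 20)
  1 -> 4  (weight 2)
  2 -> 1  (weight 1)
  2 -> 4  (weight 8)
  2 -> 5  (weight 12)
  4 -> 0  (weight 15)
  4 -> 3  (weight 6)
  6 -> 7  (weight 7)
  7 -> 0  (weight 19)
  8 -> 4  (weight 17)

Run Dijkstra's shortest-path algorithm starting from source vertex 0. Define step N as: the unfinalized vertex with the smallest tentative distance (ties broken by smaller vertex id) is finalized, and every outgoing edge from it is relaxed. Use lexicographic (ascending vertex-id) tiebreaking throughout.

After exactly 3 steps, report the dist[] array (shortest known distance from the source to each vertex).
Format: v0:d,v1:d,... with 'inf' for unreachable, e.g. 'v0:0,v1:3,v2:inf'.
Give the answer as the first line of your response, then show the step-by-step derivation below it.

v0:0,v1:inf,v2:inf,v3:21,v4:15,v5:20,v6:inf,v7:inf,v8:inf

step 1: dist = v0:0,v1:inf,v2:inf,v3:inf,v4:15,v5:20,v6:inf,v7:inf,v8:inf
step 2: dist = v0:0,v1:inf,v2:inf,v3:21,v4:15,v5:20,v6:inf,v7:inf,v8:inf
step 3: dist = v0:0,v1:inf,v2:inf,v3:21,v4:15,v5:20,v6:inf,v7:inf,v8:inf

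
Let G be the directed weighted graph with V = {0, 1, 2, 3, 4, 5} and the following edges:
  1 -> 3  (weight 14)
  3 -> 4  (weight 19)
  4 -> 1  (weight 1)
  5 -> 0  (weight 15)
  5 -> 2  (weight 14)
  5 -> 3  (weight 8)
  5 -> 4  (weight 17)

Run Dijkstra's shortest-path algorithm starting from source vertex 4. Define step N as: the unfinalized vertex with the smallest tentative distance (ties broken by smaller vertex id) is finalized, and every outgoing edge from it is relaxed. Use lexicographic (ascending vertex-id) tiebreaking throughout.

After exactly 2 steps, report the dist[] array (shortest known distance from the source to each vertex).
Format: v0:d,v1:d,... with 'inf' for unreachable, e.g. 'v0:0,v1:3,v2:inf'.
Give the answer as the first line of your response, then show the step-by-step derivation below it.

v0:inf,v1:1,v2:inf,v3:15,v4:0,v5:inf

step 1: dist = v0:inf,v1:1,v2:inf,v3:inf,v4:0,v5:inf
step 2: dist = v0:inf,v1:1,v2:inf,v3:15,v4:0,v5:inf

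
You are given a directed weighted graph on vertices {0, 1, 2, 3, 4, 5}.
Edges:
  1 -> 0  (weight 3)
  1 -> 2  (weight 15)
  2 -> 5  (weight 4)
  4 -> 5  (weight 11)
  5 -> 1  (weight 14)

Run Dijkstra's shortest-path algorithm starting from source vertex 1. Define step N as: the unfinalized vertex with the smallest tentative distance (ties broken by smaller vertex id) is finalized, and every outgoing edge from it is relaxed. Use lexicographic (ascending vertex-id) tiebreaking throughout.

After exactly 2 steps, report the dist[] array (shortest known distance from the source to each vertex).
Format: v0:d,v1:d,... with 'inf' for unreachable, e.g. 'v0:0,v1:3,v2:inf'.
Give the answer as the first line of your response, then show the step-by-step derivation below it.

v0:3,v1:0,v2:15,v3:inf,v4:inf,v5:inf

step 1: dist = v0:3,v1:0,v2:15,v3:inf,v4:inf,v5:inf
step 2: dist = v0:3,v1:0,v2:15,v3:inf,v4:inf,v5:inf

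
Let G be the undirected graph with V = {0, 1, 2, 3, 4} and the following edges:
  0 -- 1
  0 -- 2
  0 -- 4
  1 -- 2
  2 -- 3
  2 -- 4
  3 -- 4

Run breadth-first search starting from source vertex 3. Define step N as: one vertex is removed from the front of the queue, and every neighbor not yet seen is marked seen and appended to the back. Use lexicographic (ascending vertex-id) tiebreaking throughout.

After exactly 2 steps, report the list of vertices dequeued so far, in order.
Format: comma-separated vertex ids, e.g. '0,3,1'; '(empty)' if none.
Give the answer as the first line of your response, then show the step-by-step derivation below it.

3,2

step 1: dequeue 3; queue=[2,4]; order=3
step 2: dequeue 2; queue=[4,0,1]; order=3,2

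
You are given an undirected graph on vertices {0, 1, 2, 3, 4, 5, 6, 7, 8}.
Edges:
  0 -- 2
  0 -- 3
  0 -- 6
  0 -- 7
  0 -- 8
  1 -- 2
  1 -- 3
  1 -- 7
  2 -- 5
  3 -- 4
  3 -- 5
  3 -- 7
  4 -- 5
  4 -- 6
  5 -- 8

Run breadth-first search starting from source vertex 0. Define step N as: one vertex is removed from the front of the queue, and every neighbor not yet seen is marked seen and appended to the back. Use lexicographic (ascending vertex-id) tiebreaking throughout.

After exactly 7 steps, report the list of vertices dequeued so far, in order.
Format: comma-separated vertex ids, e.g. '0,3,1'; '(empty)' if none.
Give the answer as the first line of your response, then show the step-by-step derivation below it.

0,2,3,6,7,8,1

step 1: dequeue 0; queue=[2,3,6,7,8]; order=0
step 2: dequeue 2; queue=[3,6,7,8,1,5]; order=0,2
step 3: dequeue 3; queue=[6,7,8,1,5,4]; order=0,2,3
step 4: dequeue 6; queue=[7,8,1,5,4]; order=0,2,3,6
step 5: dequeue 7; queue=[8,1,5,4]; order=0,2,3,6,7
step 6: dequeue 8; queue=[1,5,4]; order=0,2,3,6,7,8
step 7: dequeue 1; queue=[5,4]; order=0,2,3,6,7,8,1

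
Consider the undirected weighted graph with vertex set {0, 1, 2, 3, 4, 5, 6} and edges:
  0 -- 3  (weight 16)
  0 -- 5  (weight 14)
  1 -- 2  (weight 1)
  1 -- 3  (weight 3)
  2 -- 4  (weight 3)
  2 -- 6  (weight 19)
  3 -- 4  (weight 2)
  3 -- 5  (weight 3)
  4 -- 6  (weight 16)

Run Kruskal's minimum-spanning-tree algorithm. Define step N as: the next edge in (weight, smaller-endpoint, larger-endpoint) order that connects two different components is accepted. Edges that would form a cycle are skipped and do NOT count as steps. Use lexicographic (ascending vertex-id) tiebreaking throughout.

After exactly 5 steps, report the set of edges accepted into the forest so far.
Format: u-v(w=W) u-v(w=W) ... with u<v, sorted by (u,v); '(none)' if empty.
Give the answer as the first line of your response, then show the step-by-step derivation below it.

0-5(w=14) 1-2(w=1) 1-3(w=3) 3-4(w=2) 3-5(w=3)

step 1: add edge 1-2 (w=1); MST = {1-2(w=1)}
step 2: add edge 3-4 (w=2); MST = {1-2(w=1) 3-4(w=2)}
step 3: add edge 1-3 (w=3); MST = {1-2(w=1) 1-3(w=3) 3-4(w=2)}
step 4: add edge 3-5 (w=3); MST = {1-2(w=1) 1-3(w=3) 3-4(w=2) 3-5(w=3)}
step 5: add edge 0-5 (w=14); MST = {0-5(w=14) 1-2(w=1) 1-3(w=3) 3-4(w=2) 3-5(w=3)}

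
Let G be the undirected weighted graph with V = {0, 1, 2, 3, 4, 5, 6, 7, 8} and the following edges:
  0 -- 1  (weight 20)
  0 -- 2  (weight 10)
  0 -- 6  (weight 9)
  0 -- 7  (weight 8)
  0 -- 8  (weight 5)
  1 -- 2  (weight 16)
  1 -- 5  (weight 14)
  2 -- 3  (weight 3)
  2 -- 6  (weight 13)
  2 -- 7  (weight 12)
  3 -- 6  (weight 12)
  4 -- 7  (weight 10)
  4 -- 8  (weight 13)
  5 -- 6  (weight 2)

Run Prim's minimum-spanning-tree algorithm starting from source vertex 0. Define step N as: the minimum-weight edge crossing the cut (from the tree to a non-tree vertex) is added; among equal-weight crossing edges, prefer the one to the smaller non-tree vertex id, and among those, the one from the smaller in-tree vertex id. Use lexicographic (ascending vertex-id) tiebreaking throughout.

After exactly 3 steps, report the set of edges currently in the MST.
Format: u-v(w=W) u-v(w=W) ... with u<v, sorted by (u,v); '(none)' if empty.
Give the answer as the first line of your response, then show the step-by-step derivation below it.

0-6(w=9) 0-7(w=8) 0-8(w=5)

step 1: add edge 0-8 (w=5); MST = {0-8(w=5)}
step 2: add edge 0-7 (w=8); MST = {0-7(w=8) 0-8(w=5)}
step 3: add edge 0-6 (w=9); MST = {0-6(w=9) 0-7(w=8) 0-8(w=5)}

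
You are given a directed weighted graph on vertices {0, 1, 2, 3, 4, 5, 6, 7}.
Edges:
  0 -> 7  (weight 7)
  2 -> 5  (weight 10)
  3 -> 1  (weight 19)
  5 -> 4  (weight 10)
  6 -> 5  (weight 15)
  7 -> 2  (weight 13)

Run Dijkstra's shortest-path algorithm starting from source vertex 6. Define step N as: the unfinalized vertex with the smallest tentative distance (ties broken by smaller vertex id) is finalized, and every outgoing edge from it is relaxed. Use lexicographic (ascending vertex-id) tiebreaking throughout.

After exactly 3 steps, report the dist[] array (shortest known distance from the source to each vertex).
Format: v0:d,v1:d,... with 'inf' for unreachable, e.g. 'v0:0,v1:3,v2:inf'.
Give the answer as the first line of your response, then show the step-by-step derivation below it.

v0:inf,v1:inf,v2:inf,v3:inf,v4:25,v5:15,v6:0,v7:inf

step 1: dist = v0:inf,v1:inf,v2:inf,v3:inf,v4:inf,v5:15,v6:0,v7:inf
step 2: dist = v0:inf,v1:inf,v2:inf,v3:inf,v4:25,v5:15,v6:0,v7:inf
step 3: dist = v0:inf,v1:inf,v2:inf,v3:inf,v4:25,v5:15,v6:0,v7:inf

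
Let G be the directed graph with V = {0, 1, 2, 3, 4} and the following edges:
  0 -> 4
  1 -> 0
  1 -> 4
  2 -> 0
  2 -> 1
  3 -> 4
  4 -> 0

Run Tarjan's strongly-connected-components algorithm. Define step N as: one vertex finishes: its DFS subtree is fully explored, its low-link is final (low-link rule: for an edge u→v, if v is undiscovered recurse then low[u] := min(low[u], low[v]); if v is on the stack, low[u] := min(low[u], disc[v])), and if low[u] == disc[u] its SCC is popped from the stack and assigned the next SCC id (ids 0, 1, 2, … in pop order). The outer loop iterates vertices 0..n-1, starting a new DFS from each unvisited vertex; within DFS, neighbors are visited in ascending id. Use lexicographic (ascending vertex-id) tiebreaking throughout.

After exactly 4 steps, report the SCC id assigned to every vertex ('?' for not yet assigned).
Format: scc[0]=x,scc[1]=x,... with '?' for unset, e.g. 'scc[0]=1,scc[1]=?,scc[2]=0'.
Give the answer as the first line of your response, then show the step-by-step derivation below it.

scc[0]=0,scc[1]=1,scc[2]=2,scc[3]=?,scc[4]=0

step 1: low=(low[0]=0,low[1]=?,low[2]=?,low[3]=?,low[4]=0); scc=(scc[0]=?,scc[1]=?,scc[2]=?,scc[3]=?,scc[4]=?)
step 2: low=(low[0]=0,low[1]=?,low[2]=?,low[3]=?,low[4]=0); scc=(scc[0]=0,scc[1]=?,scc[2]=?,scc[3]=?,scc[4]=0)
step 3: low=(low[0]=0,low[1]=2,low[2]=?,low[3]=?,low[4]=0); scc=(scc[0]=0,scc[1]=1,scc[2]=?,scc[3]=?,scc[4]=0)
step 4: low=(low[0]=0,low[1]=2,low[2]=3,low[3]=?,low[4]=0); scc=(scc[0]=0,scc[1]=1,scc[2]=2,scc[3]=?,scc[4]=0)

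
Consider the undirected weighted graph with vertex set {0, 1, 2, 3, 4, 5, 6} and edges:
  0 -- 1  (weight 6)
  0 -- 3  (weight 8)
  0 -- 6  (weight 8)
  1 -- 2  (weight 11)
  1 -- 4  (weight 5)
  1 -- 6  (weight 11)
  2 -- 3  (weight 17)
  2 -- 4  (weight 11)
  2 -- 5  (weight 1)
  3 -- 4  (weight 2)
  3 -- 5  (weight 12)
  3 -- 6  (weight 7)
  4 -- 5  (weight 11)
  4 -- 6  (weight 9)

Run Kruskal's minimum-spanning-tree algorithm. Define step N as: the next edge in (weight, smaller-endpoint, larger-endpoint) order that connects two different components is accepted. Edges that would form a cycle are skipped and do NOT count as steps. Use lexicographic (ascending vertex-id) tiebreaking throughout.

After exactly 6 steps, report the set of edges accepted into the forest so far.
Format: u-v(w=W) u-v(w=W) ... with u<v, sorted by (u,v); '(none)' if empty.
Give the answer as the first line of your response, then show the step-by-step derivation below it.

0-1(w=6) 1-2(w=11) 1-4(w=5) 2-5(w=1) 3-4(w=2) 3-6(w=7)

step 1: add edge 2-5 (w=1); MST = {2-5(w=1)}
step 2: add edge 3-4 (w=2); MST = {2-5(w=1) 3-4(w=2)}
step 3: add edge 1-4 (w=5); MST = {1-4(w=5) 2-5(w=1) 3-4(w=2)}
step 4: add edge 0-1 (w=6); MST = {0-1(w=6) 1-4(w=5) 2-5(w=1) 3-4(w=2)}
step 5: add edge 3-6 (w=7); MST = {0-1(w=6) 1-4(w=5) 2-5(w=1) 3-4(w=2) 3-6(w=7)}
step 6: add edge 1-2 (w=11); MST = {0-1(w=6) 1-2(w=11) 1-4(w=5) 2-5(w=1) 3-4(w=2) 3-6(w=7)}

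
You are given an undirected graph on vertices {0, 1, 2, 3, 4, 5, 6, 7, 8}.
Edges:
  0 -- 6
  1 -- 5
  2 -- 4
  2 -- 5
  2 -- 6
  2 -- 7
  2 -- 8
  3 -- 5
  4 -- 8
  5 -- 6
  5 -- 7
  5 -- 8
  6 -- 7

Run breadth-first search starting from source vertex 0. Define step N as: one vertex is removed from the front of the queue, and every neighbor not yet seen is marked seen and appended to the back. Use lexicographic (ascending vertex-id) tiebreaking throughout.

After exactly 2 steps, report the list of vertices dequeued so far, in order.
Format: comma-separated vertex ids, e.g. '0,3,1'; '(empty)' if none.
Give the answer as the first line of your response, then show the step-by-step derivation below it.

0,6

step 1: dequeue 0; queue=[6]; order=0
step 2: dequeue 6; queue=[2,5,7]; order=0,6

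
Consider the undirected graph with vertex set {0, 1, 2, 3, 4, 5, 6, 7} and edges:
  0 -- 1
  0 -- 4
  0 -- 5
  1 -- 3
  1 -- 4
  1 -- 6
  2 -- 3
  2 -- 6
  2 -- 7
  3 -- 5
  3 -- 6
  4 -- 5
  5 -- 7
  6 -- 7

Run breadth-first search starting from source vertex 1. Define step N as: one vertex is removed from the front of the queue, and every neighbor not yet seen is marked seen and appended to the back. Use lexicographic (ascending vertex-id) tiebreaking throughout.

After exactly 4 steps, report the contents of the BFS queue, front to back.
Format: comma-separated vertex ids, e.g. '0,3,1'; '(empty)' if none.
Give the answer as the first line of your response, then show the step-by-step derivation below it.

6,5,2

step 1: dequeue 1; queue=[0,3,4,6]; order=1
step 2: dequeue 0; queue=[3,4,6,5]; order=1,0
step 3: dequeue 3; queue=[4,6,5,2]; order=1,0,3
step 4: dequeue 4; queue=[6,5,2]; order=1,0,3,4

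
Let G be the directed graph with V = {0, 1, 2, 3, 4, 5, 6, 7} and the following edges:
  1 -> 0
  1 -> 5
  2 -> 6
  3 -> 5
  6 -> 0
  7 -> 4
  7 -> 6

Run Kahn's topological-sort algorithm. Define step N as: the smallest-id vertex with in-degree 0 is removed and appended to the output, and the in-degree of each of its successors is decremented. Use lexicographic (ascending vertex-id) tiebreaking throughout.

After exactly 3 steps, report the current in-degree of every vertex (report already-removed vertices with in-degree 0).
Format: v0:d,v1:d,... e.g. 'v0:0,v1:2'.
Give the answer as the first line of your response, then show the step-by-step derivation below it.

v0:1,v1:0,v2:0,v3:0,v4:1,v5:0,v6:1,v7:0

step 1: output 1; order=[1]; indeg=(1,0,0,0,1,1,2,0)
step 2: output 2; order=[1,2]; indeg=(1,0,0,0,1,1,1,0)
step 3: output 3; order=[1,2,3]; indeg=(1,0,0,0,1,0,1,0)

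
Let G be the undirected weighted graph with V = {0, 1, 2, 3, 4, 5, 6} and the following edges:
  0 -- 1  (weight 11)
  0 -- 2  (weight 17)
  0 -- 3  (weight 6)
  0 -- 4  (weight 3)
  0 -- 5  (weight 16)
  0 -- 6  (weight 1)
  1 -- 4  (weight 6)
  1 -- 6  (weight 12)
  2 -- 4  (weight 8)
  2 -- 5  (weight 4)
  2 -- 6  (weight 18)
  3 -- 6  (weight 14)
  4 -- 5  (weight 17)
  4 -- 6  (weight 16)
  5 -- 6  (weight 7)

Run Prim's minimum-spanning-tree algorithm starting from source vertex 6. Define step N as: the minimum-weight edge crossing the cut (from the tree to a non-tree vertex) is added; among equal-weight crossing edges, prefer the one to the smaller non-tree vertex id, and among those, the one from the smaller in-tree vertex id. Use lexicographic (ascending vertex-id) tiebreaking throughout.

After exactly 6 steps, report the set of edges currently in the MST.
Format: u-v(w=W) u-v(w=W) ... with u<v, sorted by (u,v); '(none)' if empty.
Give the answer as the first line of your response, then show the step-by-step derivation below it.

0-3(w=6) 0-4(w=3) 0-6(w=1) 1-4(w=6) 2-5(w=4) 5-6(w=7)

step 1: add edge 0-6 (w=1); MST = {0-6(w=1)}
step 2: add edge 0-4 (w=3); MST = {0-4(w=3) 0-6(w=1)}
step 3: add edge 1-4 (w=6); MST = {0-4(w=3) 0-6(w=1) 1-4(w=6)}
step 4: add edge 0-3 (w=6); MST = {0-3(w=6) 0-4(w=3) 0-6(w=1) 1-4(w=6)}
step 5: add edge 5-6 (w=7); MST = {0-3(w=6) 0-4(w=3) 0-6(w=1) 1-4(w=6) 5-6(w=7)}
step 6: add edge 2-5 (w=4); MST = {0-3(w=6) 0-4(w=3) 0-6(w=1) 1-4(w=6) 2-5(w=4) 5-6(w=7)}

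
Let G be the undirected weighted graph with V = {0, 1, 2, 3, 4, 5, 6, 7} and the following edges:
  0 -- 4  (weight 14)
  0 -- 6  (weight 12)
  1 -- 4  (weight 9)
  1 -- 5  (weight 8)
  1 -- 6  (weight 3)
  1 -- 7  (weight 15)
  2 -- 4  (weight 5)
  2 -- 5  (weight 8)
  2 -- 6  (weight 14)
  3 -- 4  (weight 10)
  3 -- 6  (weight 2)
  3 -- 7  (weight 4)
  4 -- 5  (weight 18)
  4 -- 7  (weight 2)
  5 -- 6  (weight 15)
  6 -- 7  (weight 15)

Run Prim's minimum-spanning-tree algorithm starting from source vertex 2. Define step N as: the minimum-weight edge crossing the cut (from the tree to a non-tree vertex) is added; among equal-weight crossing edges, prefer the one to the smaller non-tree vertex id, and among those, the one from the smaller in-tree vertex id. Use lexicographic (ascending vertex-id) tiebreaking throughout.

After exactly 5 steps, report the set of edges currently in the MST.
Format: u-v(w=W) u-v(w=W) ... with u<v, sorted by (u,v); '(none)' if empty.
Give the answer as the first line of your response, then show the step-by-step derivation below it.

1-6(w=3) 2-4(w=5) 3-6(w=2) 3-7(w=4) 4-7(w=2)

step 1: add edge 2-4 (w=5); MST = {2-4(w=5)}
step 2: add edge 4-7 (w=2); MST = {2-4(w=5) 4-7(w=2)}
step 3: add edge 3-7 (w=4); MST = {2-4(w=5) 3-7(w=4) 4-7(w=2)}
step 4: add edge 3-6 (w=2); MST = {2-4(w=5) 3-6(w=2) 3-7(w=4) 4-7(w=2)}
step 5: add edge 1-6 (w=3); MST = {1-6(w=3) 2-4(w=5) 3-6(w=2) 3-7(w=4) 4-7(w=2)}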